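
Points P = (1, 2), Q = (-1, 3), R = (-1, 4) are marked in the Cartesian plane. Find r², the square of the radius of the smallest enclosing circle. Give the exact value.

2

Side lengths²: PQ² = 5, PR² = 8, QR² = 1.
Since PR² = 8 ≥ 5 + 1 = 6, the angle opposite PR is not acute, so the smallest enclosing circle has PR as diameter.
Centre = midpoint of PR = (0, 3), r² = 8/4 = 2.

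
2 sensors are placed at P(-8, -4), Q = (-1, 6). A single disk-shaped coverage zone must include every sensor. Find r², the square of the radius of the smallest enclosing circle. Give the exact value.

37.25

The smallest circle enclosing two points has them as diameter endpoints.
Centre = midpoint = (-4.5, 1); r² = |PQ|²/4 = 149/4 = 37.25.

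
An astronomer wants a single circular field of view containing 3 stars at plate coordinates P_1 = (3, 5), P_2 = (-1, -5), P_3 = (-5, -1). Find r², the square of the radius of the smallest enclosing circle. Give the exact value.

Side lengths²: P_1P_2² = 116, P_1P_3² = 100, P_2P_3² = 32.
Since P_1P_2² = 116 < 100 + 32 = 132, the triangle is acute, so the smallest enclosing circle is the circumcircle.
Circumcentre = (2/7, 2/7), r² = 1450/49.

1450/49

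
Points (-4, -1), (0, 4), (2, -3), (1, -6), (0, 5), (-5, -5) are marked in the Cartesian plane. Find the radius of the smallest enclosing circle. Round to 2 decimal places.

5.78

A smallest enclosing disk is always determined by at most three of the input points on its boundary.
The minimum enclosing circle is determined by three boundary points: (1, -6), (0, 5), (-5, -5).
Their circumcentre is (-31/26, -17/26) with r² = 11285/338.
The farthest remaining point (0, 4) is at distance² 7801/338 ≤ 11285/338.
r = √(11285/338) ≈ 5.78.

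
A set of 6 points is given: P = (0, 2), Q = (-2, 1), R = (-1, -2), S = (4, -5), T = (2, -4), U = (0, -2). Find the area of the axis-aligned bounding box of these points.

42

x ranges over [-2, 4], width 6.
y ranges over [-5, 2], height 7.
Area = 6 × 7 = 42.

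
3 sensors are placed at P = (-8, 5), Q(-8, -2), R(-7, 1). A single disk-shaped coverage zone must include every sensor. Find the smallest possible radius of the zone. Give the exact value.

Side lengths²: PQ² = 49, PR² = 17, QR² = 10.
Since PQ² = 49 ≥ 17 + 10 = 27, the angle opposite PQ is not acute, so the smallest enclosing circle has PQ as diameter.
Centre = midpoint of PQ = (-8, 1.5), r² = 49/4 = 12.25.
r = √(12.25) = 3.5.

3.5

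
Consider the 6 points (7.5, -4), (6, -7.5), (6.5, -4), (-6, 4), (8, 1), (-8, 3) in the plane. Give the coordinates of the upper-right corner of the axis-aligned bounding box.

x-range [-8, 8], y-range [-7.5, 4].
The upper-right corner is (8, 4).

(8, 4)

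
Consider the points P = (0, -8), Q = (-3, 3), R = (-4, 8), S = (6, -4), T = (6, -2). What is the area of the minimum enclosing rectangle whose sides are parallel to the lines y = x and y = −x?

132

In coordinates u = x + y, v = x − y the rectangle is axis-aligned; the map (x,y)→(u,v) scales areas by 2.
u-values: -8, 0, 4, 2, 4; range = 4 − (-8) = 12.
v-values: 8, -6, -12, 10, 8; range = 10 − (-12) = 22.
Area = (12 × 22) / 2 = 132.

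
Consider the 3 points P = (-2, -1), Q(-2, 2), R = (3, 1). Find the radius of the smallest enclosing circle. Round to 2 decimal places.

Side lengths²: PQ² = 9, PR² = 29, QR² = 26.
Since PR² = 29 < 26 + 9 = 35, the triangle is acute, so the smallest enclosing circle is the circumcircle.
Circumcentre = (0.3, 0.5), r² = 7.54.
r = √(7.54) ≈ 2.75.

2.75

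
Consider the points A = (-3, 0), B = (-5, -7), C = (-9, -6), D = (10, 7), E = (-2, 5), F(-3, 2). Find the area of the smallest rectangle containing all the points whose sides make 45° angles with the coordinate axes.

In coordinates u = x + y, v = x − y the rectangle is axis-aligned; the map (x,y)→(u,v) scales areas by 2.
u-values: -3, -12, -15, 17, 3, -1; range = 17 − (-15) = 32.
v-values: -3, 2, -3, 3, -7, -5; range = 3 − (-7) = 10.
Area = (32 × 10) / 2 = 160.

160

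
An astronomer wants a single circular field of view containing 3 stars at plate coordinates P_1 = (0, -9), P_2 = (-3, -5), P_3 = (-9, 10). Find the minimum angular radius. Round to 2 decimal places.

Side lengths²: P_1P_2² = 25, P_1P_3² = 442, P_2P_3² = 261.
Since P_1P_3² = 442 ≥ 261 + 25 = 286, the angle opposite P_1P_3 is not acute, so the smallest enclosing circle has P_1P_3 as diameter.
Centre = midpoint of P_1P_3 = (-4.5, 0.5), r² = 442/4 = 110.5.
r = √(110.5) ≈ 10.51.

10.51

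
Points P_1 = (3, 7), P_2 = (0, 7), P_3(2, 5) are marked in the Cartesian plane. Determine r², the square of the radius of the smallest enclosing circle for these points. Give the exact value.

Side lengths²: P_1P_2² = 9, P_1P_3² = 5, P_2P_3² = 8.
Since P_1P_2² = 9 < 8 + 5 = 13, the triangle is acute, so the smallest enclosing circle is the circumcircle.
Circumcentre = (1.5, 6.5), r² = 2.5.

2.5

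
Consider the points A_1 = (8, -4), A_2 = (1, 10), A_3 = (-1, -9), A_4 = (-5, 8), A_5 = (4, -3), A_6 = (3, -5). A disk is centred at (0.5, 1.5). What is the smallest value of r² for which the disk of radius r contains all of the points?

112.5

The required radius is the distance from (0.5, 1.5) to the farthest point.
Squared distances: 86.5, 72.5, 112.5, 72.5, 32.5, 48.5.
Maximum is 112.5, attained at A_3.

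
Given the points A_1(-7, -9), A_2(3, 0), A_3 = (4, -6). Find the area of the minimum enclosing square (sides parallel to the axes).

121

The bounding box has width 11 and height 9.
An axis-aligned square enclosing the set must have side ≥ max(width, height).
So the minimum side is max(11, 9) = 11.
Area = 11² = 121.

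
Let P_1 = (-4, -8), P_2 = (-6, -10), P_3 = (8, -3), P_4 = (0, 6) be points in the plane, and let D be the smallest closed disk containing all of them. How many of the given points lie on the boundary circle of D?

The minimum enclosing circle is determined by three boundary points: P_2, P_3, P_4.
Their circumcentre is (-11/13, -73/26) with r² = 52925/676.
The farthest remaining point P_1 is at distance² 24949/676 ≤ 52925/676.
The points at distance exactly r from the centre are P_2, P_3, P_4 — 3 points.

3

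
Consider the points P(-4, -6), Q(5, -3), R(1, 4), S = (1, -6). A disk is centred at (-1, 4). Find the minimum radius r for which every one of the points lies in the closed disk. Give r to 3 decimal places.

10.440

The required radius is the distance from (-1, 4) to the farthest point.
Squared distances: 109, 85, 4, 104.
Maximum is 109, attained at P.
r = √109 ≈ 10.440.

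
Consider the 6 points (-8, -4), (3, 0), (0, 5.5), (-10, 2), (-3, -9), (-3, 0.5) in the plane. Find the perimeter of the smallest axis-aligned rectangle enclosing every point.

Width = max x − min x = 3 − (-10) = 13.
Height = max y − min y = 5.5 − (-9) = 14.5.
Perimeter = 2(13 + 14.5) = 55.

55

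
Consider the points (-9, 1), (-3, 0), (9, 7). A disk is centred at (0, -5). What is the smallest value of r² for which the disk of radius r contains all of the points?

The required radius is the distance from (0, -5) to the farthest point.
Squared distances: 117, 34, 225.
Maximum is 225, attained at (9, 7).

225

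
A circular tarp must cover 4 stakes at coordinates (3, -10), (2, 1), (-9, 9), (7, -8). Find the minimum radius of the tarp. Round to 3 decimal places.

11.673

A smallest enclosing disk is always determined by at most three of the input points on its boundary.
The farthest pair is (-9, 9)–(7, -8) with squared distance 545. The circle on this segment as diameter has centre (-1, 0.5) and r² = 545/4 = 136.25.
Check (3, -10): distance² to centre = 126.25 ≤ 136.25, so it lies inside.
All remaining points lie in this disk, and no smaller disk contains both endpoints, so this is the minimum enclosing circle.
r = √(136.25) ≈ 11.673.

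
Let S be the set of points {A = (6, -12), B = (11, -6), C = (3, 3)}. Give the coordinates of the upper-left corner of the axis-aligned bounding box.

(3, 3)

x-range [3, 11], y-range [-12, 3].
The upper-left corner is (3, 3).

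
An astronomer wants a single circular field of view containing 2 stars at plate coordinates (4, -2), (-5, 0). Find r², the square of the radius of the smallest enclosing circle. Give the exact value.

The smallest circle enclosing two points has them as diameter endpoints.
Centre = midpoint = (-0.5, -1); r² = |(4, -2)−(-5, 0)|²/4 = 85/4 = 21.25.

21.25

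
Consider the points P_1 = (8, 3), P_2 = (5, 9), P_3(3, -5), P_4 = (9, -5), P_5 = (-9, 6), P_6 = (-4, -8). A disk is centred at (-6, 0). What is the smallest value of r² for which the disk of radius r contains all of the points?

The required radius is the distance from (-6, 0) to the farthest point.
Squared distances: 205, 202, 106, 250, 45, 68.
Maximum is 250, attained at P_4.

250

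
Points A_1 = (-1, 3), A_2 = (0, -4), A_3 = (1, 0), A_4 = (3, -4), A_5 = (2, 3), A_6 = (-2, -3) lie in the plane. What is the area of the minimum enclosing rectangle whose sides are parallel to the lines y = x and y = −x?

In coordinates u = x + y, v = x − y the rectangle is axis-aligned; the map (x,y)→(u,v) scales areas by 2.
u-values: 2, -4, 1, -1, 5, -5; range = 5 − (-5) = 10.
v-values: -4, 4, 1, 7, -1, 1; range = 7 − (-4) = 11.
Area = (10 × 11) / 2 = 55.

55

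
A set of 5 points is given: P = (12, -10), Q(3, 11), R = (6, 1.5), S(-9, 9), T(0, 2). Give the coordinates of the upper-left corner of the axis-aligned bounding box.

x-range [-9, 12], y-range [-10, 11].
The upper-left corner is (-9, 11).

(-9, 11)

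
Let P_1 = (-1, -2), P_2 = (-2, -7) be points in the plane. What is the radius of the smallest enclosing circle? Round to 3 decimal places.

2.550

The smallest circle enclosing two points has them as diameter endpoints.
Centre = midpoint = (-1.5, -4.5); r² = |P_1P_2|²/4 = 26/4 = 6.5.
r = √(6.5) ≈ 2.550.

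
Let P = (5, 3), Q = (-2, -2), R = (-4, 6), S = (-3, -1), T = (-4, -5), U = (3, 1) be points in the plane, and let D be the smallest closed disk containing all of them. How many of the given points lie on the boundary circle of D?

The minimum enclosing circle of a finite set is fixed by two of the points (as a diameter) or three (as a circumcircle).
The minimum enclosing circle is determined by three boundary points: P, R, T.
Their circumcentre is (-5/6, 0.5) with r² = 725/18.
The farthest remaining point U is at distance² 269/18 ≤ 725/18.
The points at distance exactly r from the centre are P, R, T — 3 points.

3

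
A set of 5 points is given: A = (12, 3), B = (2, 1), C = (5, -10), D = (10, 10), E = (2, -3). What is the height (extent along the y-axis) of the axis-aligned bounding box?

20

max y = 10, min y = -10, so height = 20.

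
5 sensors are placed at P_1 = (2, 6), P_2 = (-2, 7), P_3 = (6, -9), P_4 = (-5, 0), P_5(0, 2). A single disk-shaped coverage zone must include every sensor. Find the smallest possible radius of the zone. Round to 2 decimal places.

8.94

A smallest enclosing disk is always determined by at most three of the input points on its boundary.
The farthest pair is P_2–P_3 with squared distance 320. The circle on this segment as diameter has centre (2, -1) and r² = 320/4 = 80.
Check P_1: distance² to centre = 49 ≤ 80, so it lies inside.
All remaining points lie in this disk, and no smaller disk contains both endpoints, so this is the minimum enclosing circle.
r = √80 ≈ 8.94.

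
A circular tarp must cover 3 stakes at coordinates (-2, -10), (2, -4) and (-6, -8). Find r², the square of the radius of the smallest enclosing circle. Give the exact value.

20

Call the three points A, B, C in the order given.
Side lengths²: AB² = 52, AC² = 20, BC² = 80.
Since BC² = 80 ≥ 52 + 20 = 72, the angle opposite BC is not acute, so the smallest enclosing circle has BC as diameter.
Centre = midpoint of BC = (-2, -6), r² = 80/4 = 20.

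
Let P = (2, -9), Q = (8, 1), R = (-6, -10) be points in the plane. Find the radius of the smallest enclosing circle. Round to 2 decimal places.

Side lengths²: PQ² = 136, PR² = 65, QR² = 317.
Since QR² = 317 ≥ 136 + 65 = 201, the angle opposite QR is not acute, so the smallest enclosing circle has QR as diameter.
Centre = midpoint of QR = (1, -4.5), r² = 317/4 = 79.25.
r = √(79.25) ≈ 8.90.

8.90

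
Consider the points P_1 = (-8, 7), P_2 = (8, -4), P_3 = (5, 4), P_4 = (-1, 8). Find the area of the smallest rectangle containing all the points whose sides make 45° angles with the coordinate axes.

In coordinates u = x + y, v = x − y the rectangle is axis-aligned; the map (x,y)→(u,v) scales areas by 2.
u-values: -1, 4, 9, 7; range = 9 − (-1) = 10.
v-values: -15, 12, 1, -9; range = 12 − (-15) = 27.
Area = (10 × 27) / 2 = 135.

135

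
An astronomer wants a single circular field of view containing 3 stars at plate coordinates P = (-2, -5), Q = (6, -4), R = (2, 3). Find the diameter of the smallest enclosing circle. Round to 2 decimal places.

9.69

Side lengths²: PQ² = 65, PR² = 80, QR² = 65.
Since PR² = 80 < 65 + 65 = 130, the triangle is acute, so the smallest enclosing circle is the circumcircle.
Circumcentre = (5/3, -11/6), r² = 845/36.
Diameter = 2r = 2√(845/36) ≈ 9.69.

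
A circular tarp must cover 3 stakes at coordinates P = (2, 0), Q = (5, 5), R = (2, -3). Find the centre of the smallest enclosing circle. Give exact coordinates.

Side lengths²: PQ² = 34, PR² = 9, QR² = 73.
Since QR² = 73 ≥ 34 + 9 = 43, the angle opposite QR is not acute, so the smallest enclosing circle has QR as diameter.
Centre = midpoint of QR = (3.5, 1), r² = 73/4 = 18.25.
Centre = (3.5, 1).

(3.5, 1)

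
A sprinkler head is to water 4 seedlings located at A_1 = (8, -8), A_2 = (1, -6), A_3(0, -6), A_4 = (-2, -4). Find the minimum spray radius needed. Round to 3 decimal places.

The farthest pair is A_1–A_4 with squared distance 116. The circle on this segment as diameter has centre (3, -6) and r² = 116/4 = 29.
Check A_2: distance² to centre = 4 ≤ 29, so it lies inside.
All remaining points lie in this disk, and no smaller disk contains both endpoints, so this is the minimum enclosing circle.
r = √29 ≈ 5.385.

5.385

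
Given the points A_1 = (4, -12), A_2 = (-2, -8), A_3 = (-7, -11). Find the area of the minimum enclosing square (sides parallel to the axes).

121

The bounding box has width 11 and height 4.
An axis-aligned square enclosing the set must have side ≥ max(width, height).
So the minimum side is max(11, 4) = 11.
Area = 11² = 121.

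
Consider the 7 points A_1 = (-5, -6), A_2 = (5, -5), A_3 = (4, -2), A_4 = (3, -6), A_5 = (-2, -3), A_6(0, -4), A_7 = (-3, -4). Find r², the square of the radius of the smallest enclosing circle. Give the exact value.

By Welzl's lemma the MEC is supported by two points (diametrically opposite) or three points (on a circumcircle).
The minimum enclosing circle is determined by three boundary points: A_1, A_2, A_3.
Their circumcentre is (-3/62, -311/62) with r² = 48985/1922.
The farthest remaining point A_4 is at distance² 19721/1922 ≤ 48985/1922.

48985/1922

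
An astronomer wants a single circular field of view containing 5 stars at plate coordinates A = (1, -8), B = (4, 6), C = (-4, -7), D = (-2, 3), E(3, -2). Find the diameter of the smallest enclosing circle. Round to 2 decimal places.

By Welzl's lemma the MEC is supported by two points (diametrically opposite) or three points (on a circumcircle).
The farthest pair is B–C with squared distance 233. The circle on this segment as diameter has centre (0, -0.5) and r² = 233/4 = 58.25.
Check A: distance² to centre = 57.25 ≤ 58.25, so it lies inside.
All remaining points lie in this disk, and no smaller disk contains both endpoints, so this is the minimum enclosing circle.
Diameter = 2r = 2√(58.25) ≈ 15.26.

15.26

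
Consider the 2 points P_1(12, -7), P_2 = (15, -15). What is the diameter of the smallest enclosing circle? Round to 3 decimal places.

8.544

The smallest circle enclosing two points has them as diameter endpoints.
Centre = midpoint = (13.5, -11); r² = |P_1P_2|²/4 = 73/4 = 18.25.
Diameter = 2r = 2√(18.25) ≈ 8.544.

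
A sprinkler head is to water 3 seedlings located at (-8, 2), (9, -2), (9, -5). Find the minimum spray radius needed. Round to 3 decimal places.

9.192

Call the three points A, B, C in the order given.
Side lengths²: AB² = 305, AC² = 338, BC² = 9.
Since AC² = 338 ≥ 305 + 9 = 314, the angle opposite AC is not acute, so the smallest enclosing circle has AC as diameter.
Centre = midpoint of AC = (0.5, -1.5), r² = 338/4 = 84.5.
r = √(84.5) ≈ 9.192.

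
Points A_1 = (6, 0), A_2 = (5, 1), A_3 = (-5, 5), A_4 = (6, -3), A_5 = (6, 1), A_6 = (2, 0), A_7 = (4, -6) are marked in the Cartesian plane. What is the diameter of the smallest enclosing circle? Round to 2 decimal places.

14.21

A smallest enclosing disk is always determined by at most three of the input points on its boundary.
The farthest pair is A_3–A_7 with squared distance 202. The circle on this segment as diameter has centre (-0.5, -0.5) and r² = 202/4 = 50.5.
Check A_1: distance² to centre = 42.5 ≤ 50.5, so it lies inside.
All remaining points lie in this disk, and no smaller disk contains both endpoints, so this is the minimum enclosing circle.
Diameter = 2r = 2√(50.5) ≈ 14.21.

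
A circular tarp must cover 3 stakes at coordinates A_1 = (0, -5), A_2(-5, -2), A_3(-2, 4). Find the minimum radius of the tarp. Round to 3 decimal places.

Side lengths²: A_1A_2² = 34, A_1A_3² = 85, A_2A_3² = 45.
Since A_1A_3² = 85 ≥ 45 + 34 = 79, the angle opposite A_1A_3 is not acute, so the smallest enclosing circle has A_1A_3 as diameter.
Centre = midpoint of A_1A_3 = (-1, -0.5), r² = 85/4 = 21.25.
r = √(21.25) ≈ 4.610.

4.610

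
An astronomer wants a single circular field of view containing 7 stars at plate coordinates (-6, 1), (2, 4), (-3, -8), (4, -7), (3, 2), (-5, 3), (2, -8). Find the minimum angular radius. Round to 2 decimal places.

The minimum enclosing circle of a finite set is fixed by two of the points (as a diameter) or three (as a circumcircle).
The farthest pair is (4, -7)–(-5, 3) with squared distance 181. The circle on this segment as diameter has centre (-0.5, -2) and r² = 181/4 = 45.25.
Check (-6, 1): distance² to centre = 39.25 ≤ 45.25, so it lies inside.
All remaining points lie in this disk, and no smaller disk contains both endpoints, so this is the minimum enclosing circle.
r = √(45.25) ≈ 6.73.

6.73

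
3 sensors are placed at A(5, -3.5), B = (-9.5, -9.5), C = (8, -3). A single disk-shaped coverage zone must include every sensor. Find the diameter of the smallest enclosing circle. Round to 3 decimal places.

18.668

Side lengths²: AB² = 246.25, AC² = 9.25, BC² = 348.5.
Since BC² = 348.5 ≥ 246.25 + 9.25 = 255.5, the angle opposite BC is not acute, so the smallest enclosing circle has BC as diameter.
Centre = midpoint of BC = (-0.75, -6.25), r² = 348.5/4 = 87.125.
Diameter = 2r = 2√(87.125) ≈ 18.668.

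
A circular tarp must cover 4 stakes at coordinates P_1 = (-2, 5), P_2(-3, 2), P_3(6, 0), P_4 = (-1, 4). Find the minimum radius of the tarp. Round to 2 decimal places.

4.74

By Welzl's lemma the MEC is supported by two points (diametrically opposite) or three points (on a circumcircle).
The minimum enclosing circle is determined by three boundary points: P_1, P_2, P_3.
Their circumcentre is (101/58, 121/58) with r² = 37825/1682.
The farthest remaining point P_4 is at distance² 18801/1682 ≤ 37825/1682.
r = √(37825/1682) ≈ 4.74.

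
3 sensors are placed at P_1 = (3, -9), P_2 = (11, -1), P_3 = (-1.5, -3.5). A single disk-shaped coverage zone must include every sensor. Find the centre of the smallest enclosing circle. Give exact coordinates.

Side lengths²: P_1P_2² = 128, P_1P_3² = 50.5, P_2P_3² = 162.5.
Since P_2P_3² = 162.5 < 128 + 50.5 = 178.5, the triangle is acute, so the smallest enclosing circle is the circumcircle.
Circumcentre = (4.875, -2.875), r² = 41.03125.
Centre = (4.875, -2.875).

(4.875, -2.875)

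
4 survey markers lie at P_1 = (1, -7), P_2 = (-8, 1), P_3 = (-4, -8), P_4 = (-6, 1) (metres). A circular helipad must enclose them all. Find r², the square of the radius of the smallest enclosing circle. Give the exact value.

A smallest enclosing disk is always determined by at most three of the input points on its boundary.
The farthest pair is P_1–P_2 with squared distance 145. The circle on this segment as diameter has centre (-3.5, -3) and r² = 145/4 = 36.25.
Check P_3: distance² to centre = 25.25 ≤ 36.25, so it lies inside.
All remaining points lie in this disk, and no smaller disk contains both endpoints, so this is the minimum enclosing circle.

36.25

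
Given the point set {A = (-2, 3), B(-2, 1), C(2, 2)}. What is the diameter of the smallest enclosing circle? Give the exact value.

Side lengths²: AB² = 4, AC² = 17, BC² = 17.
Since BC² = 17 < 17 + 4 = 21, the triangle is acute, so the smallest enclosing circle is the circumcircle.
Circumcentre = (-0.125, 2), r² = 4.515625.
Diameter = 2r = 2√(4.515625) = 4.25.

4.25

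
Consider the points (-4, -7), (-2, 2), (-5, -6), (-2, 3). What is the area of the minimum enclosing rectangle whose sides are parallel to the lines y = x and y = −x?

48

In coordinates u = x + y, v = x − y the rectangle is axis-aligned; the map (x,y)→(u,v) scales areas by 2.
u-values: -11, 0, -11, 1; range = 1 − (-11) = 12.
v-values: 3, -4, 1, -5; range = 3 − (-5) = 8.
Area = (12 × 8) / 2 = 48.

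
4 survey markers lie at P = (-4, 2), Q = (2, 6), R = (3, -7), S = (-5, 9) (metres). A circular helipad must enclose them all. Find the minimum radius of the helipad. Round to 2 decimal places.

8.94

A smallest enclosing disk is always determined by at most three of the input points on its boundary.
The farthest pair is R–S with squared distance 320. The circle on this segment as diameter has centre (-1, 1) and r² = 320/4 = 80.
Check P: distance² to centre = 10 ≤ 80, so it lies inside.
All remaining points lie in this disk, and no smaller disk contains both endpoints, so this is the minimum enclosing circle.
r = √80 ≈ 8.94.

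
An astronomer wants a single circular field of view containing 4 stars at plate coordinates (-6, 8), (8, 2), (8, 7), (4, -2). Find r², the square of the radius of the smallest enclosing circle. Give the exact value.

58

The minimum enclosing circle of a finite set is fixed by two of the points (as a diameter) or three (as a circumcircle).
The farthest pair is (-6, 8)–(8, 2) with squared distance 232. The circle on this segment as diameter has centre (1, 5) and r² = 232/4 = 58.
Check (8, 7): distance² to centre = 53 ≤ 58, so it lies inside.
All remaining points lie in this disk, and no smaller disk contains both endpoints, so this is the minimum enclosing circle.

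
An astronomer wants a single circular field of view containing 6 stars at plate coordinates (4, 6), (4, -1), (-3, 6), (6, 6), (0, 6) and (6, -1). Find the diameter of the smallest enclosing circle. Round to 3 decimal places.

11.402

A smallest enclosing disk is always determined by at most three of the input points on its boundary.
The farthest pair is (-3, 6)–(6, -1) with squared distance 130. The circle on this segment as diameter has centre (1.5, 2.5) and r² = 130/4 = 32.5.
Check (4, 6): distance² to centre = 18.5 ≤ 32.5, so it lies inside.
All remaining points lie in this disk, and no smaller disk contains both endpoints, so this is the minimum enclosing circle.
Diameter = 2r = 2√(32.5) ≈ 11.402.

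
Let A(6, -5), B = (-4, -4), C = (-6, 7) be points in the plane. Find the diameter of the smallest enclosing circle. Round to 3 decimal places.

Side lengths²: AB² = 101, AC² = 288, BC² = 125.
Since AC² = 288 ≥ 125 + 101 = 226, the angle opposite AC is not acute, so the smallest enclosing circle has AC as diameter.
Centre = midpoint of AC = (0, 1), r² = 288/4 = 72.
Diameter = 2r = 2√72 ≈ 16.971.

16.971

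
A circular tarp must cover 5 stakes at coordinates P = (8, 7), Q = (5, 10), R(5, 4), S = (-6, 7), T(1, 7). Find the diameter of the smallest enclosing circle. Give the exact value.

14

By Welzl's lemma the MEC is supported by two points (diametrically opposite) or three points (on a circumcircle).
The farthest pair is P–S with squared distance 196. The circle on this segment as diameter has centre (1, 7) and r² = 196/4 = 49.
Check Q: distance² to centre = 25 ≤ 49, so it lies inside.
All remaining points lie in this disk, and no smaller disk contains both endpoints, so this is the minimum enclosing circle.
Diameter = 2r = 2√49 = 14.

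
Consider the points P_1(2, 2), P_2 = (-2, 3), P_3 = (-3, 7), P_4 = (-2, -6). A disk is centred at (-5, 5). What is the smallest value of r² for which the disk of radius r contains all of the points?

The required radius is the distance from (-5, 5) to the farthest point.
Squared distances: 58, 13, 8, 130.
Maximum is 130, attained at P_4.

130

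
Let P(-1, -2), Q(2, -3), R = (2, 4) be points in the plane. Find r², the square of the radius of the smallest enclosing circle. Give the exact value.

Side lengths²: PQ² = 10, PR² = 45, QR² = 49.
Since QR² = 49 < 45 + 10 = 55, the triangle is acute, so the smallest enclosing circle is the circumcircle.
Circumcentre = (1.5, 0.5), r² = 12.5.

12.5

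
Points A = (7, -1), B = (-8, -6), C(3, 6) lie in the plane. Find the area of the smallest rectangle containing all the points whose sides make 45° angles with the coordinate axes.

In coordinates u = x + y, v = x − y the rectangle is axis-aligned; the map (x,y)→(u,v) scales areas by 2.
u-values: 6, -14, 9; range = 9 − (-14) = 23.
v-values: 8, -2, -3; range = 8 − (-3) = 11.
Area = (23 × 11) / 2 = 126.5.

126.5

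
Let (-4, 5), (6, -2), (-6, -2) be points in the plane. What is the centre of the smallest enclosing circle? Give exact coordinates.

(0, 1/14)

Call the three points A, B, C in the order given.
Side lengths²: AB² = 149, AC² = 53, BC² = 144.
Since AB² = 149 < 144 + 53 = 197, the triangle is acute, so the smallest enclosing circle is the circumcircle.
Circumcentre = (0, 1/14), r² = 7897/196.
Centre = (0, 1/14).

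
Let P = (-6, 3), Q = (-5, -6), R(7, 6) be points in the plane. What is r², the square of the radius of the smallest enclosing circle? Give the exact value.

72

Side lengths²: PQ² = 82, PR² = 178, QR² = 288.
Since QR² = 288 ≥ 178 + 82 = 260, the angle opposite QR is not acute, so the smallest enclosing circle has QR as diameter.
Centre = midpoint of QR = (1, 0), r² = 288/4 = 72.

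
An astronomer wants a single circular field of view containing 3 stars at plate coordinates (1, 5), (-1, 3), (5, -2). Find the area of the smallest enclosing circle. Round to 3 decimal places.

Call the three points A, B, C in the order given.
Side lengths²: AB² = 8, AC² = 65, BC² = 61.
Since AC² = 65 < 61 + 8 = 69, the triangle is acute, so the smallest enclosing circle is the circumcircle.
Circumcentre = (59/22, 29/22), r² = 3965/242.
Area = π·r² = π·3965/242 ≈ 51.473.

51.473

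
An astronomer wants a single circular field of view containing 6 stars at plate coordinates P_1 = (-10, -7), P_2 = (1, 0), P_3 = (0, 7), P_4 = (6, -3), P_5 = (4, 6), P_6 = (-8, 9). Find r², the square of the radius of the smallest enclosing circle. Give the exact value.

The minimum enclosing circle of a finite set is fixed by two of the points (as a diameter) or three (as a circumcircle).
The minimum enclosing circle is determined by three boundary points: P_1, P_4, P_6.
Their circumcentre is (-103/31, 9/31) with r² = 93925/961.
The farthest remaining point P_5 is at distance² 82858/961 ≤ 93925/961.

93925/961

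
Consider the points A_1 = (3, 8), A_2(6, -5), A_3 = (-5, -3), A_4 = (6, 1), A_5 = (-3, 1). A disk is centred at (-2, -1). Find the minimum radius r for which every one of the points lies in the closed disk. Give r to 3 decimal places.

The required radius is the distance from (-2, -1) to the farthest point.
Squared distances: 106, 80, 13, 68, 5.
Maximum is 106, attained at A_1.
r = √106 ≈ 10.296.

10.296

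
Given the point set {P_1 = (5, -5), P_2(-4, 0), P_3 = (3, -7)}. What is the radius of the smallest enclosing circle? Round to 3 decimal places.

Side lengths²: P_1P_2² = 106, P_1P_3² = 8, P_2P_3² = 98.
Since P_1P_2² = 106 ≥ 98 + 8 = 106, the angle opposite P_1P_2 is not acute, so the smallest enclosing circle has P_1P_2 as diameter.
Centre = midpoint of P_1P_2 = (0.5, -2.5), r² = 106/4 = 26.5.
r = √(26.5) ≈ 5.148.

5.148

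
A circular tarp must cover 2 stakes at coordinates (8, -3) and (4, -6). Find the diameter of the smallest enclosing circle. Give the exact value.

5

The smallest circle enclosing two points has them as diameter endpoints.
Centre = midpoint = (6, -4.5); r² = |(8, -3)−(4, -6)|²/4 = 25/4 = 6.25.
Diameter = 2r = 2√(6.25) = 5.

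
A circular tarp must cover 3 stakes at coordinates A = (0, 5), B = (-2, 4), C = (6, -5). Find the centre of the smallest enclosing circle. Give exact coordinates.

Side lengths²: AB² = 5, AC² = 136, BC² = 145.
Since BC² = 145 ≥ 136 + 5 = 141, the angle opposite BC is not acute, so the smallest enclosing circle has BC as diameter.
Centre = midpoint of BC = (2, -0.5), r² = 145/4 = 36.25.
Centre = (2, -0.5).

(2, -0.5)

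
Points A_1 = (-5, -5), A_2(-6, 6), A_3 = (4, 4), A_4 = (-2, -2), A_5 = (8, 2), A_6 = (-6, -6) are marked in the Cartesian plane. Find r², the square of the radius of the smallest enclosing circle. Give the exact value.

The minimum enclosing circle is determined by three boundary points: A_2, A_5, A_6.
Their circumcentre is (-1/7, 0) with r² = 3445/49.
The farthest remaining point A_1 is at distance² 2381/49 ≤ 3445/49.

3445/49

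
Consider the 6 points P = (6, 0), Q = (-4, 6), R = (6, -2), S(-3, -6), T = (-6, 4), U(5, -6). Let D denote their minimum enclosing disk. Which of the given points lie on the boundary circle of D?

The minimum enclosing circle is determined by three boundary points: Q, T, U.
Their circumcentre is (3/14, -3/14) with r² = 5525/98.
The farthest remaining point S is at distance² 4293/98 ≤ 5525/98.
The points at distance exactly r from the centre are Q, T, U — 3 points.

Q, T, U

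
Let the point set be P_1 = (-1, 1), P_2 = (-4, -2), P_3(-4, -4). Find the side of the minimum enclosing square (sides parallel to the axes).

The bounding box has width 3 and height 5.
An axis-aligned square enclosing the set must have side ≥ max(width, height).
So the minimum side is max(3, 5) = 5.

5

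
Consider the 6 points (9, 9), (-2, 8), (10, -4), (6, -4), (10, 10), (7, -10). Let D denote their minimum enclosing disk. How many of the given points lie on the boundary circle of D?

3

A smallest enclosing disk is always determined by at most three of the input points on its boundary.
The minimum enclosing circle is determined by three boundary points: (-2, 8), (10, 10), (7, -10).
Their circumcentre is (141/26, 6/13) with r² = 75665/676.
The farthest remaining point (9, 9) is at distance² 57933/676 ≤ 75665/676.
The points at distance exactly r from the centre are (-2, 8), (10, 10), (7, -10) — 3 points.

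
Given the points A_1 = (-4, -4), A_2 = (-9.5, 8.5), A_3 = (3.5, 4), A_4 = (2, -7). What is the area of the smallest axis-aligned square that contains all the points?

240.25

The bounding box has width 13 and height 15.5.
An axis-aligned square enclosing the set must have side ≥ max(width, height).
So the minimum side is max(13, 15.5) = 15.5.
Area = 15.5² = 240.25.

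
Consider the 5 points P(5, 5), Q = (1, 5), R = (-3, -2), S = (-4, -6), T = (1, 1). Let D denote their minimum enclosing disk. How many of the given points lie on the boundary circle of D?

A smallest enclosing disk is always determined by at most three of the input points on its boundary.
The farthest pair is P–S with squared distance 202. The circle on this segment as diameter has centre (0.5, -0.5) and r² = 202/4 = 50.5.
Check Q: distance² to centre = 30.5 ≤ 50.5, so it lies inside.
All remaining points lie in this disk, and no smaller disk contains both endpoints, so this is the minimum enclosing circle.
The points at distance exactly r from the centre are P, S — 2 points.

2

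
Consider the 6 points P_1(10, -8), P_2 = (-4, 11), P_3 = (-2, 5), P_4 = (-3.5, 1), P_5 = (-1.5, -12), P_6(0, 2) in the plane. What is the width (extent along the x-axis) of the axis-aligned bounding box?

14

max x = 10, min x = -4, so width = 14.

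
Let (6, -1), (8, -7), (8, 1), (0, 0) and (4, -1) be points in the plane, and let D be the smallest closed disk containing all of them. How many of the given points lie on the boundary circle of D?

3

The minimum enclosing circle is determined by three boundary points: (8, -7), (8, 1), (0, 0).
Their circumcentre is (4.4375, -3) with r² = 28.69140625.
The farthest remaining point (6, -1) is at distance² 6.44140625 ≤ 28.69140625.
The points at distance exactly r from the centre are (8, -7), (8, 1), (0, 0) — 3 points.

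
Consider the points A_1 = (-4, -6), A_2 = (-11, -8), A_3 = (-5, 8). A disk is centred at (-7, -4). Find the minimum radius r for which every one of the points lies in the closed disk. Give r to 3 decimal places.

12.166

The required radius is the distance from (-7, -4) to the farthest point.
Squared distances: 13, 32, 148.
Maximum is 148, attained at A_3.
r = √148 ≈ 12.166.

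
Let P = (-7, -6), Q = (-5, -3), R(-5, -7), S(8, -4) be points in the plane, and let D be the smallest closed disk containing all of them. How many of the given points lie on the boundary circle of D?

The farthest pair is P–S with squared distance 229. The circle on this segment as diameter has centre (0.5, -5) and r² = 229/4 = 57.25.
Check Q: distance² to centre = 34.25 ≤ 57.25, so it lies inside.
All remaining points lie in this disk, and no smaller disk contains both endpoints, so this is the minimum enclosing circle.
The points at distance exactly r from the centre are P, S — 2 points.

2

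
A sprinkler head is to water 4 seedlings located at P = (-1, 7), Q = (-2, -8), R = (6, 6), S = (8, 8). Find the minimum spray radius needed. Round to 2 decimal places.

9.43

By Welzl's lemma the MEC is supported by two points (diametrically opposite) or three points (on a circumcircle).
The farthest pair is Q–S with squared distance 356. The circle on this segment as diameter has centre (3, 0) and r² = 356/4 = 89.
Check P: distance² to centre = 65 ≤ 89, so it lies inside.
All remaining points lie in this disk, and no smaller disk contains both endpoints, so this is the minimum enclosing circle.
r = √89 ≈ 9.43.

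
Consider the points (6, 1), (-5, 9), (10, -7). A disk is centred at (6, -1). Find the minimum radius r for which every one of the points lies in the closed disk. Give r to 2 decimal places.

The required radius is the distance from (6, -1) to the farthest point.
Squared distances: 4, 221, 52.
Maximum is 221, attained at (-5, 9).
r = √221 ≈ 14.87.

14.87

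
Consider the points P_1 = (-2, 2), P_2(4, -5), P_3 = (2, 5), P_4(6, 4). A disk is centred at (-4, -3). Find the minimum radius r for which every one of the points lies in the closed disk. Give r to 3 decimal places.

The required radius is the distance from (-4, -3) to the farthest point.
Squared distances: 29, 68, 100, 149.
Maximum is 149, attained at P_4.
r = √149 ≈ 12.207.

12.207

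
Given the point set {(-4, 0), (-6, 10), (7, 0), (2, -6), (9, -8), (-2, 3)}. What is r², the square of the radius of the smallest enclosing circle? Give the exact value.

The minimum enclosing circle of a finite set is fixed by two of the points (as a diameter) or three (as a circumcircle).
The farthest pair is (-6, 10)–(9, -8) with squared distance 549. The circle on this segment as diameter has centre (1.5, 1) and r² = 549/4 = 137.25.
Check (-4, 0): distance² to centre = 31.25 ≤ 137.25, so it lies inside.
All remaining points lie in this disk, and no smaller disk contains both endpoints, so this is the minimum enclosing circle.

137.25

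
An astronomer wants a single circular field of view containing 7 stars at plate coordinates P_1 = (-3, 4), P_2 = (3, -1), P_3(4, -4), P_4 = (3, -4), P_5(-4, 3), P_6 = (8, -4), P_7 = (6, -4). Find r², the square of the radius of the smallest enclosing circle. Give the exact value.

A smallest enclosing disk is always determined by at most three of the input points on its boundary.
The farthest pair is P_5–P_6 with squared distance 193. The circle on this segment as diameter has centre (2, -0.5) and r² = 193/4 = 48.25.
Check P_1: distance² to centre = 45.25 ≤ 48.25, so it lies inside.
All remaining points lie in this disk, and no smaller disk contains both endpoints, so this is the minimum enclosing circle.

48.25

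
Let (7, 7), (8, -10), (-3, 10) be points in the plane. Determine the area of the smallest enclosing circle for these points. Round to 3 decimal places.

409.192

Call the three points A, B, C in the order given.
Side lengths²: AB² = 290, AC² = 109, BC² = 521.
Since BC² = 521 ≥ 290 + 109 = 399, the angle opposite BC is not acute, so the smallest enclosing circle has BC as diameter.
Centre = midpoint of BC = (2.5, 0), r² = 521/4 = 130.25.
Area = π·r² = π·130.25 ≈ 409.192.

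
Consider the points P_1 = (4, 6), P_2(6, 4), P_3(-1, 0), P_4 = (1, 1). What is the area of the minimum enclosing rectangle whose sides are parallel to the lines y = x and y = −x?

22

In coordinates u = x + y, v = x − y the rectangle is axis-aligned; the map (x,y)→(u,v) scales areas by 2.
u-values: 10, 10, -1, 2; range = 10 − (-1) = 11.
v-values: -2, 2, -1, 0; range = 2 − (-2) = 4.
Area = (11 × 4) / 2 = 22.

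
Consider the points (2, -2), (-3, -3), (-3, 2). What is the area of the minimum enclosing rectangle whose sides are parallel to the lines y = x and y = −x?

In coordinates u = x + y, v = x − y the rectangle is axis-aligned; the map (x,y)→(u,v) scales areas by 2.
u-values: 0, -6, -1; range = 0 − (-6) = 6.
v-values: 4, 0, -5; range = 4 − (-5) = 9.
Area = (6 × 9) / 2 = 27.

27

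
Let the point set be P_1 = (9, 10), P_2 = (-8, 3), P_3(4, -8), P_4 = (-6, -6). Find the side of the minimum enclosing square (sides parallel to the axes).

The bounding box has width 17 and height 18.
An axis-aligned square enclosing the set must have side ≥ max(width, height).
So the minimum side is max(17, 18) = 18.

18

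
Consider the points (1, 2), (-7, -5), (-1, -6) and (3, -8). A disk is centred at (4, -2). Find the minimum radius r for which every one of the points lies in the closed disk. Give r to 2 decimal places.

11.40

The required radius is the distance from (4, -2) to the farthest point.
Squared distances: 25, 130, 41, 37.
Maximum is 130, attained at (-7, -5).
r = √130 ≈ 11.40.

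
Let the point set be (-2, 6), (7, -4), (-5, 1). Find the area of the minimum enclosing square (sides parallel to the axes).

144

The bounding box has width 12 and height 10.
An axis-aligned square enclosing the set must have side ≥ max(width, height).
So the minimum side is max(12, 10) = 12.
Area = 12² = 144.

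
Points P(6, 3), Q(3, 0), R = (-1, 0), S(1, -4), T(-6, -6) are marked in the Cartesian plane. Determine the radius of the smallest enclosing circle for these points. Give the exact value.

The farthest pair is P–T with squared distance 225. The circle on this segment as diameter has centre (0, -1.5) and r² = 225/4 = 56.25.
Check Q: distance² to centre = 11.25 ≤ 56.25, so it lies inside.
All remaining points lie in this disk, and no smaller disk contains both endpoints, so this is the minimum enclosing circle.
r = √(56.25) = 7.5.

7.5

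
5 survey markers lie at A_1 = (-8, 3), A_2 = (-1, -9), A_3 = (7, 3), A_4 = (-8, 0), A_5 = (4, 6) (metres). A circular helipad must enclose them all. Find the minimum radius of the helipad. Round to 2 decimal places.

The minimum enclosing circle of a finite set is fixed by two of the points (as a diameter) or three (as a circumcircle).
The minimum enclosing circle is determined by three boundary points: A_1, A_2, A_3.
Their circumcentre is (-0.5, -2/3) with r² = 2509/36.
The farthest remaining point A_5 is at distance² 2329/36 ≤ 2509/36.
r = √(2509/36) ≈ 8.35.

8.35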